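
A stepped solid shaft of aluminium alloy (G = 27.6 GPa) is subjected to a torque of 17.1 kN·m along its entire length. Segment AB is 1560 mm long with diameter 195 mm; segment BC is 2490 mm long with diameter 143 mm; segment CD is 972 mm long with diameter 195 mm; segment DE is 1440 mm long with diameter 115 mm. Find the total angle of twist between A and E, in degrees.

J_AB = π(0.195)⁴/32 = 1.42×10^-4 m⁴; J_BC = π(0.143)⁴/32 = 4.11×10^-5 m⁴; J_CD = π(0.195)⁴/32 = 1.42×10^-4 m⁴; J_DE = π(0.115)⁴/32 = 1.72×10^-5 m⁴.
θ = (T/G)·Σ L_i/J_i = (17100/27.6×10⁹)·(1.56/1.42×10^-4 + 2.49/4.11×10^-5 + 0.972/1.42×10^-4 + 1.44/1.72×10^-5) = 0.1006 rad.

5.76°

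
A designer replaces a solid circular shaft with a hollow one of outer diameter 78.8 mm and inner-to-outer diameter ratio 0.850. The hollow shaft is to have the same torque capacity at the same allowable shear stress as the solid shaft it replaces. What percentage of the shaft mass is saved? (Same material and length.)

Equal τ_max and T ⇒ the solid shaft needs d_s³ = d_o³(1−k⁴), so d_s = 78.8·(1−0.850⁴)^(1/3) = 61.61 mm.
Area ratio A_h/A_s = d_o²(1−k²)/d_s² = (1−k²)/(1−k⁴)^(2/3) = 0.4539.
Mass saving = 1 − 0.4539 = 54.6 %.

54.6 %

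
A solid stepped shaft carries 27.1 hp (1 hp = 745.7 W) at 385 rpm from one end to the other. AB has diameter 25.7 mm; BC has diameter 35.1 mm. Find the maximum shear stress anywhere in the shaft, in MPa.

ω = 2π·385/60 = 40.32 rad/s, so T = P/ω = 27.1×745.7 / 40.32 = 501.2 N·m.
Under the same torque, τ_max = 16T/(πd³) is largest where d is smallest — segment AB (d = 25.7 mm).
τ_max = 16·501.2/(π·(0.0257)³) = 1.504×10^8 Pa.

150 MPa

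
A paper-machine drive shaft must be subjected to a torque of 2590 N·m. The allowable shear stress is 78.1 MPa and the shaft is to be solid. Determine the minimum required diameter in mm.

For a solid shaft τ_max = 16T/(πd³), so d = (16T/(π τ_allow))^(1/3) = (16·2590/(π·7.81×10^7))^(1/3) = 0.05528 m.

55.3 mm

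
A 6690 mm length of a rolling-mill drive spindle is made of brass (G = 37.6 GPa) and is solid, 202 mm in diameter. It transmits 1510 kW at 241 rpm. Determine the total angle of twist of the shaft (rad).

0.0651 rad

ω = 2π·241/60 = 25.24 rad/s, so T = P/ω = 1510×10³ / 25.24 = 59830 N·m.
J = πd⁴/32 = π(0.202)⁴/32 = 1.635×10^-4 m⁴.
θ = T·L/(G·J) = 59830 × 6.69 / (37.6×10⁹ × 1.635×10^-4) = 0.06513 rad.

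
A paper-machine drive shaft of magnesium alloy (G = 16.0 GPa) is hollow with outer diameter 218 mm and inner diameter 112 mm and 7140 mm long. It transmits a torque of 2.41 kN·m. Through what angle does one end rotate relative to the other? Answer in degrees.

0.299°

J = π(d_o⁴ − d_i⁴)/32 = π(0.218⁴ − 0.112⁴)/32 = 2.063×10^-4 m⁴.
θ = T·L/(G·J) = 2410 × 7.14 / (16.0×10⁹ × 2.063×10^-4) = 5.214×10^-3 rad.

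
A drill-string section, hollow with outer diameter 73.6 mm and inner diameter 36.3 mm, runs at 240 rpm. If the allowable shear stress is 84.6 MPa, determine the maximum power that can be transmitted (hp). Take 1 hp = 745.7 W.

J = π(d_o⁴ − d_i⁴)/32 = π(0.0736⁴ − 0.0363⁴)/32 = 2.710×10^-6 m⁴.
T_max = τ_allow·J/r = 8.46×10^7 × 2.710×10^-6 / 0.0368 = 6231 N·m.
ω = 2π·240/60 = 25.13 rad/s, so P_max = T_max·ω = 1.566×10^5 W.

210 hp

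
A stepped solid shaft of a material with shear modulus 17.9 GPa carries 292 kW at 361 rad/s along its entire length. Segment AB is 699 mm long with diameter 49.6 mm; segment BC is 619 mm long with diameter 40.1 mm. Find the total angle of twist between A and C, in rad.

ω = 361 rad/s, so T = P/ω = 292×10³ / 361.0 = 808.9 N·m.
J_AB = π(0.0496)⁴/32 = 5.94×10^-7 m⁴; J_BC = π(0.0401)⁴/32 = 2.54×10^-7 m⁴.
θ = (T/G)·Σ L_i/J_i = (808.9/17.9×10⁹)·(0.699/5.94×10^-7 + 0.619/2.54×10^-7) = 0.1633 rad.

0.163 rad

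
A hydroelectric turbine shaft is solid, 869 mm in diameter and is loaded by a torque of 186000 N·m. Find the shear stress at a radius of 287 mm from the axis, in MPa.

J = πd⁴/32 = π(0.869)⁴/32 = 0.05599 m⁴.
Shear stress varies linearly with radius: τ = T·r/J = 186000 × 0.287 / 0.05599 = 9.535×10^5 Pa.

0.953 MPa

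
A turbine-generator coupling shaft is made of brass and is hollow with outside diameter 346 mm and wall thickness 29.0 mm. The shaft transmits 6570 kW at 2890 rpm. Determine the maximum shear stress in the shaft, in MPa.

5.13 MPa

ω = 2π·2890/60 = 302.6 rad/s, so T = P/ω = 6570×10³ / 302.6 = 21710 N·m.
J = π(d_o⁴ − d_i⁴)/32 = π(0.346⁴ − 0.288⁴)/32 = 7.316×10^-4 m⁴.
τ_max = T·r/J = 21710 × 0.173 / 7.316×10^-4 = 5.133×10^6 Pa.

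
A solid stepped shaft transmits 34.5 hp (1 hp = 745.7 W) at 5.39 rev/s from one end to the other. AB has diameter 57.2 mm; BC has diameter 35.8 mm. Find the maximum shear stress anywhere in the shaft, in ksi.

ω = 2π·5.39 = 33.87 rad/s, so T = P/ω = 34.5×745.7 / 33.87 = 759.7 N·m.
Under the same torque, τ_max = 16T/(πd³) is largest where d is smallest — segment BC (d = 35.8 mm).
τ_max = 16·759.7/(π·(0.0358)³) = 8.432×10^7 Pa.

12.2 ksi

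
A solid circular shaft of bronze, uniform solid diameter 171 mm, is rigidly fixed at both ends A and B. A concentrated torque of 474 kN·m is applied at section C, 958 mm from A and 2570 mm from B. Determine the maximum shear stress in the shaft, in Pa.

With uniform GJ and both ends fixed, compatibility θ_AC = θ_CB gives T_A·a = T_B·b, together with T_A + T_B = T₀.
T_A = T₀·b/(a+b) = 474000·2570/3528 = 345300 N·m; T_B = 128700 N·m.
τ in each portion: τ_AC = 3.52×10^8 Pa, τ_CB = 1.31×10^8 Pa; maximum is in AC.
τ_max = T_AC·r/J = 345300·0.0855/8.39×10^-5 = 3.517×10^8 Pa.

3.52e8 Pa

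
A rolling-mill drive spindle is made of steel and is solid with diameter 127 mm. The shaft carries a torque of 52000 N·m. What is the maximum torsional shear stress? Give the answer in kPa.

J = πd⁴/32 = π(0.127)⁴/32 = 2.554×10^-5 m⁴.
τ_max = T·r/J = 52000 × 0.0635 / 2.554×10^-5 = 1.293×10^8 Pa.

129000 kPa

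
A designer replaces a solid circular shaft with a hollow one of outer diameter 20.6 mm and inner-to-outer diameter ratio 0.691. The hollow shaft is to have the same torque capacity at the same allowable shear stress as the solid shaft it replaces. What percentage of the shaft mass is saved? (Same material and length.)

Equal τ_max and T ⇒ the solid shaft needs d_s³ = d_o³(1−k⁴), so d_s = 20.6·(1−0.691⁴)^(1/3) = 18.90 mm.
Area ratio A_h/A_s = d_o²(1−k²)/d_s² = (1−k²)/(1−k⁴)^(2/3) = 0.6209.
Mass saving = 1 − 0.6209 = 37.9 %.

37.9 %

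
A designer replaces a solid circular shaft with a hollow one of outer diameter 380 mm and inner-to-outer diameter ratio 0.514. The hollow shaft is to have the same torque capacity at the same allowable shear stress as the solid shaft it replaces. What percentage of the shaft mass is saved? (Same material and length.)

Equal τ_max and T ⇒ the solid shaft needs d_s³ = d_o³(1−k⁴), so d_s = 380·(1−0.514⁴)^(1/3) = 370.9 mm.
Area ratio A_h/A_s = d_o²(1−k²)/d_s² = (1−k²)/(1−k⁴)^(2/3) = 0.7722.
Mass saving = 1 − 0.7722 = 22.8 %.

22.8 %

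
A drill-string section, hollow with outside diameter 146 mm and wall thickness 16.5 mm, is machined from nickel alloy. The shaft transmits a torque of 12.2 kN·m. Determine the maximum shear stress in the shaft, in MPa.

J = π(d_o⁴ − d_i⁴)/32 = π(0.146⁴ − 0.113⁴)/32 = 2.860×10^-5 m⁴.
τ_max = T·r/J = 12200 × 0.0730 / 2.860×10^-5 = 3.114×10^7 Pa.

31.1 MPa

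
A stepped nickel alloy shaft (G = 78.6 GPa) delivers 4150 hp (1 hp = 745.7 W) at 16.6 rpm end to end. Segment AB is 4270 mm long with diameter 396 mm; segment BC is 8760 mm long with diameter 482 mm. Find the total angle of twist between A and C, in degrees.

4.44°

ω = 2π·16.6/60 = 1.738 rad/s, so T = P/ω = 4150×745.7 / 1.738 = 1.780e6 N·m.
J_AB = π(0.396)⁴/32 = 2.41×10^-3 m⁴; J_BC = π(0.482)⁴/32 = 5.30×10^-3 m⁴.
θ = (T/G)·Σ L_i/J_i = (1.780e6/78.6×10⁹)·(4.27/2.41×10^-3 + 8.76/5.30×10^-3) = 0.07750 rad.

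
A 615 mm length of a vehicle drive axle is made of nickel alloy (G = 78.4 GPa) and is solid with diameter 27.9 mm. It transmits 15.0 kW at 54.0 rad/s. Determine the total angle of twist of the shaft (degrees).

2.10°

ω = 54.0 rad/s, so T = P/ω = 15.0×10³ / 54.00 = 277.8 N·m.
J = πd⁴/32 = π(0.0279)⁴/32 = 5.949×10^-8 m⁴.
θ = T·L/(G·J) = 277.8 × 0.615 / (78.4×10⁹ × 5.949×10^-8) = 0.03663 rad.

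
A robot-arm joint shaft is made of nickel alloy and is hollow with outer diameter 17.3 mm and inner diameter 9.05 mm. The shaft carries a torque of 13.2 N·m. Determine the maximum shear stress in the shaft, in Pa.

1.40e7 Pa

J = π(d_o⁴ − d_i⁴)/32 = π(0.0173⁴ − 0.00905⁴)/32 = 8.135×10^-9 m⁴.
τ_max = T·r/J = 13.20 × 0.00865 / 8.135×10^-9 = 1.403×10^7 Pa.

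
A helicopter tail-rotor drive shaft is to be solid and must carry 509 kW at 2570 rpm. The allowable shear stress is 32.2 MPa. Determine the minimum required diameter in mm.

66.9 mm

ω = 2π·2570/60 = 269.1 rad/s, so T = P/ω = 509×10³ / 269.1 = 1891 N·m.
For a solid shaft τ_max = 16T/(πd³), so d = (16T/(π τ_allow))^(1/3) = (16·1891/(π·3.22×10^7))^(1/3) = 0.06688 m.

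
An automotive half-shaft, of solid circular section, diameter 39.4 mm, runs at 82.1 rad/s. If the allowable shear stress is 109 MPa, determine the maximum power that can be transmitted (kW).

107 kW

J = πd⁴/32 = π(0.0394)⁴/32 = 2.366×10^-7 m⁴.
T_max = τ_allow·J/r = 1.09×10^8 × 2.366×10^-7 / 0.0197 = 1309 N·m.
ω = 82.1 rad/s, so P_max = T_max·ω = 1.075×10^5 W.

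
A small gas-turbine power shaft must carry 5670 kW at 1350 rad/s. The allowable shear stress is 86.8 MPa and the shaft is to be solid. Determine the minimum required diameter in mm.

ω = 1350 rad/s, so T = P/ω = 5670×10³ / 1350 = 4200 N·m.
For a solid shaft τ_max = 16T/(πd³), so d = (16T/(π τ_allow))^(1/3) = (16·4200/(π·8.68×10^7))^(1/3) = 0.06270 m.

62.7 mm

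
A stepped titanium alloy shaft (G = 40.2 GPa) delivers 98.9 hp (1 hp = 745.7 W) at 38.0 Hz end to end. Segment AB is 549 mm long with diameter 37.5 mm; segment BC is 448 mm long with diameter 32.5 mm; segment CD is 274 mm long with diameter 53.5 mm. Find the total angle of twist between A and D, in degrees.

3.20°

ω = 2π·38.0 = 238.8 rad/s, so T = P/ω = 98.9×745.7 / 238.8 = 308.9 N·m.
J_AB = π(0.0375)⁴/32 = 1.94×10^-7 m⁴; J_BC = π(0.0325)⁴/32 = 1.10×10^-7 m⁴; J_CD = π(0.0535)⁴/32 = 8.04×10^-7 m⁴.
θ = (T/G)·Σ L_i/J_i = (308.9/40.2×10⁹)·(0.549/1.94×10^-7 + 0.448/1.10×10^-7 + 0.274/8.04×10^-7) = 0.05577 rad.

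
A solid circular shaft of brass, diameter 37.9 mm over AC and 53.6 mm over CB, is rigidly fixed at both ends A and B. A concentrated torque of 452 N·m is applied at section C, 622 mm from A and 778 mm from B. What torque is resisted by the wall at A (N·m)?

Compatibility: T_A·a/J_AC = T_B·b/J_CB with T_A + T_B = T₀.
J_AC = 2.03×10^-7 m⁴, J_CB = 8.10×10^-7 m⁴, so T_A = T₀·(J_AC/a)/((J_AC/a)+(J_CB/b)) = 107.7 N·m, T_B = 344.3 N·m.

108 N·m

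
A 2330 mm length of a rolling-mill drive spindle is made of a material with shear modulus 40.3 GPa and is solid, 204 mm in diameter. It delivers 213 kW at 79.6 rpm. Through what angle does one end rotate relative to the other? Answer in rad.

0.00869 rad

ω = 2π·79.6/60 = 8.336 rad/s, so T = P/ω = 213×10³ / 8.336 = 25550 N·m.
J = πd⁴/32 = π(0.204)⁴/32 = 1.700×10^-4 m⁴.
θ = T·L/(G·J) = 25550 × 2.33 / (40.3×10⁹ × 1.700×10^-4) = 8.689×10^-3 rad.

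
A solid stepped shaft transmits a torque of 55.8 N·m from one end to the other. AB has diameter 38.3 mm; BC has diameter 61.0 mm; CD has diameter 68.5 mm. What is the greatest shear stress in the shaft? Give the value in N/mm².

5.06 N/mm²

Under the same torque, τ_max = 16T/(πd³) is largest where d is smallest — segment AB (d = 38.3 mm).
τ_max = 16·55.80/(π·(0.0383)³) = 5.058×10^6 Pa.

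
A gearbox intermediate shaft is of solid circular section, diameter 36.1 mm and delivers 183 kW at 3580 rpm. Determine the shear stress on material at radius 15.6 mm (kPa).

45700 kPa

ω = 2π·3580/60 = 374.9 rad/s, so T = P/ω = 183×10³ / 374.9 = 488.1 N·m.
J = πd⁴/32 = π(0.0361)⁴/32 = 1.667×10^-7 m⁴.
Shear stress varies linearly with radius: τ = T·r/J = 488.1 × 0.0156 / 1.667×10^-7 = 4.567×10^7 Pa.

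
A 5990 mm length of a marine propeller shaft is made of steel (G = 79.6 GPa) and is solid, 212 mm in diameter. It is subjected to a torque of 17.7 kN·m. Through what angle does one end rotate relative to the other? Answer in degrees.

0.385°

J = πd⁴/32 = π(0.212)⁴/32 = 1.983×10^-4 m⁴.
θ = T·L/(G·J) = 17700 × 5.99 / (79.6×10⁹ × 1.983×10^-4) = 6.717×10^-3 rad.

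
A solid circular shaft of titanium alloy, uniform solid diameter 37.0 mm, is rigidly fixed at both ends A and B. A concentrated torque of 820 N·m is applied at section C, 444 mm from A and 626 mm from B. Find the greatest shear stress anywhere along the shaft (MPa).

48.2 MPa

With uniform GJ and both ends fixed, compatibility θ_AC = θ_CB gives T_A·a = T_B·b, together with T_A + T_B = T₀.
T_A = T₀·b/(a+b) = 820.0·626/1070 = 479.7 N·m; T_B = 340.3 N·m.
τ in each portion: τ_AC = 4.82×10^7 Pa, τ_CB = 3.42×10^7 Pa; maximum is in AC.
τ_max = T_AC·r/J = 479.7·0.0185/1.84×10^-7 = 4.824×10^7 Pa.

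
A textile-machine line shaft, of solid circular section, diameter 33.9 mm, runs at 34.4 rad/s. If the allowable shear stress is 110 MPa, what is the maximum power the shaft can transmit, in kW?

J = πd⁴/32 = π(0.0339)⁴/32 = 1.297×10^-7 m⁴.
T_max = τ_allow·J/r = 1.10×10^8 × 1.297×10^-7 / 0.0169 = 841.4 N·m.
ω = 34.4 rad/s, so P_max = T_max·ω = 2.895×10^4 W.

28.9 kW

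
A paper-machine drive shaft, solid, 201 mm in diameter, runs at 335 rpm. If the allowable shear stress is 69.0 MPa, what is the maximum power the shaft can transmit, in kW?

3860 kW

J = πd⁴/32 = π(0.201)⁴/32 = 1.602×10^-4 m⁴.
T_max = τ_allow·J/r = 6.90×10^7 × 1.602×10^-4 / 0.101 = 110000 N·m.
ω = 2π·335/60 = 35.08 rad/s, so P_max = T_max·ω = 3.860×10^6 W.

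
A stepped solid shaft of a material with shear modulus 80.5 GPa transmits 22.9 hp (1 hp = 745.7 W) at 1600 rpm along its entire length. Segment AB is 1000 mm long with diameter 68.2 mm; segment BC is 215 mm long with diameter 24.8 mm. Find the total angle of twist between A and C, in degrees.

ω = 2π·1600/60 = 167.6 rad/s, so T = P/ω = 22.9×745.7 / 167.6 = 101.9 N·m.
J_AB = π(0.0682)⁴/32 = 2.12×10^-6 m⁴; J_BC = π(0.0248)⁴/32 = 3.71×10^-8 m⁴.
θ = (T/G)·Σ L_i/J_i = (101.9/80.5×10⁹)·(1.00/2.12×10^-6 + 0.215/3.71×10^-8) = 7.926×10^-3 rad.

0.454°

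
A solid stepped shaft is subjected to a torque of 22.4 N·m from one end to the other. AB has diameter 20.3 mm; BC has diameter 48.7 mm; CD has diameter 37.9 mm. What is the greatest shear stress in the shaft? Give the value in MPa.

Under the same torque, τ_max = 16T/(πd³) is largest where d is smallest — segment AB (d = 20.3 mm).
τ_max = 16·22.40/(π·(0.0203)³) = 1.364×10^7 Pa.

13.6 MPa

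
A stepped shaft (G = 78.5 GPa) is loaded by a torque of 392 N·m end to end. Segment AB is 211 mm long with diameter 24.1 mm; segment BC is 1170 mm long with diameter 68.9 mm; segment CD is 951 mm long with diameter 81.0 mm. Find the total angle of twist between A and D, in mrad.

35.6 mrad

J_AB = π(0.0241)⁴/32 = 3.31×10^-8 m⁴; J_BC = π(0.0689)⁴/32 = 2.21×10^-6 m⁴; J_CD = π(0.0810)⁴/32 = 4.23×10^-6 m⁴.
θ = (T/G)·Σ L_i/J_i = (392.0/78.5×10⁹)·(0.211/3.31×10^-8 + 1.17/2.21×10^-6 + 0.951/4.23×10^-6) = 0.03558 rad.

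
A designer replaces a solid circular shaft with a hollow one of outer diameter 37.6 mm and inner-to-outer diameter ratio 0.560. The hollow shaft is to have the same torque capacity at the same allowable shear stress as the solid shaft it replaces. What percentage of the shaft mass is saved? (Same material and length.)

Equal τ_max and T ⇒ the solid shaft needs d_s³ = d_o³(1−k⁴), so d_s = 37.6·(1−0.560⁴)^(1/3) = 36.32 mm.
Area ratio A_h/A_s = d_o²(1−k²)/d_s² = (1−k²)/(1−k⁴)^(2/3) = 0.7354.
Mass saving = 1 − 0.7354 = 26.5 %.

26.5 %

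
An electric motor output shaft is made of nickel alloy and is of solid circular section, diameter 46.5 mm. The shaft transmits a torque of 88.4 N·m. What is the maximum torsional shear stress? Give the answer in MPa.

J = πd⁴/32 = π(0.0465)⁴/32 = 4.590×10^-7 m⁴.
τ_max = T·r/J = 88.40 × 0.0232 / 4.590×10^-7 = 4.478×10^6 Pa.

4.48 MPa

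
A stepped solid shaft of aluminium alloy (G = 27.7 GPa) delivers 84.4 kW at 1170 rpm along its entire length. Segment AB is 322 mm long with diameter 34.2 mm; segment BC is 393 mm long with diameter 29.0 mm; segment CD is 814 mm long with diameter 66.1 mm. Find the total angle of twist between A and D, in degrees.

ω = 2π·1170/60 = 122.5 rad/s, so T = P/ω = 84.4×10³ / 122.5 = 688.9 N·m.
J_AB = π(0.0342)⁴/32 = 1.34×10^-7 m⁴; J_BC = π(0.0290)⁴/32 = 6.94×10^-8 m⁴; J_CD = π(0.0661)⁴/32 = 1.87×10^-6 m⁴.
θ = (T/G)·Σ L_i/J_i = (688.9/27.7×10⁹)·(0.322/1.34×10^-7 + 0.393/6.94×10^-8 + 0.814/1.87×10^-6) = 0.2112 rad.

12.1°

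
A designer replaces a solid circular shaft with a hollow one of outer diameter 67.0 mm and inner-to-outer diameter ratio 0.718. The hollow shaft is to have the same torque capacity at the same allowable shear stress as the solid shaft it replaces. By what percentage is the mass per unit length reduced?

40.5 %

Equal τ_max and T ⇒ the solid shaft needs d_s³ = d_o³(1−k⁴), so d_s = 67.0·(1−0.718⁴)^(1/3) = 60.44 mm.
Area ratio A_h/A_s = d_o²(1−k²)/d_s² = (1−k²)/(1−k⁴)^(2/3) = 0.5953.
Mass saving = 1 − 0.5953 = 40.5 %.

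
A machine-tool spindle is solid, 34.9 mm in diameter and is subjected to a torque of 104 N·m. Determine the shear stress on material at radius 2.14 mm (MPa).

J = πd⁴/32 = π(0.0349)⁴/32 = 1.456×10^-7 m⁴.
Shear stress varies linearly with radius: τ = T·r/J = 104.0 × 0.00214 / 1.456×10^-7 = 1.528×10^6 Pa.

1.53 MPa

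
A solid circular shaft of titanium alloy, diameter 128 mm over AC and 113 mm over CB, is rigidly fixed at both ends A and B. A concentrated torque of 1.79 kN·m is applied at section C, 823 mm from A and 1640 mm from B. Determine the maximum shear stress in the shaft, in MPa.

3.33 MPa

Compatibility: T_A·a/J_AC = T_B·b/J_CB with T_A + T_B = T₀.
J_AC = 2.64×10^-5 m⁴, J_CB = 1.60×10^-5 m⁴, so T_A = T₀·(J_AC/a)/((J_AC/a)+(J_CB/b)) = 1372 N·m, T_B = 418.2 N·m.
τ in each portion: τ_AC = 3.33×10^6 Pa, τ_CB = 1.48×10^6 Pa; maximum is in AC.
τ_max = T_AC·r/J = 1372·0.0640/2.64×10^-5 = 3.332×10^6 Pa.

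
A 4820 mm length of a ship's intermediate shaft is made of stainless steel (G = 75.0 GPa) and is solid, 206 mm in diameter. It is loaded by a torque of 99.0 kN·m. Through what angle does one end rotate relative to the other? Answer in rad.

J = πd⁴/32 = π(0.206)⁴/32 = 1.768×10^-4 m⁴.
θ = T·L/(G·J) = 99000 × 4.82 / (75.0×10⁹ × 1.768×10^-4) = 0.03599 rad.

0.0360 rad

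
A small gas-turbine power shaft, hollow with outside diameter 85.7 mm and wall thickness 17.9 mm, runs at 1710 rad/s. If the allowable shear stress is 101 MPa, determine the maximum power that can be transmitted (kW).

18900 kW

J = π(d_o⁴ − d_i⁴)/32 = π(0.0857⁴ − 0.0499⁴)/32 = 4.687×10^-6 m⁴.
T_max = τ_allow·J/r = 1.01×10^8 × 4.687×10^-6 / 0.0428 = 11050 N·m.
ω = 1710 rad/s, so P_max = T_max·ω = 1.889×10^7 W.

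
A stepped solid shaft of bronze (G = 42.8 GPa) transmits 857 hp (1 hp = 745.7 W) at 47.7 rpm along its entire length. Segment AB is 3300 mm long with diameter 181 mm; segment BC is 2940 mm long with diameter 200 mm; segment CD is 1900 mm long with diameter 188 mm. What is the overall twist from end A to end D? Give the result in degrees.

11.2°

ω = 2π·47.7/60 = 4.995 rad/s, so T = P/ω = 857×745.7 / 4.995 = 127900 N·m.
J_AB = π(0.181)⁴/32 = 1.05×10^-4 m⁴; J_BC = π(0.200)⁴/32 = 1.57×10^-4 m⁴; J_CD = π(0.188)⁴/32 = 1.23×10^-4 m⁴.
θ = (T/G)·Σ L_i/J_i = (127900/42.8×10⁹)·(3.30/1.05×10^-4 + 2.94/1.57×10^-4 + 1.90/1.23×10^-4) = 0.1959 rad.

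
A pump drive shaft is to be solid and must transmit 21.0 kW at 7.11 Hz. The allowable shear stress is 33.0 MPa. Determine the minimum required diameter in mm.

41.7 mm

ω = 2π·7.11 = 44.67 rad/s, so T = P/ω = 21.0×10³ / 44.67 = 470.1 N·m.
For a solid shaft τ_max = 16T/(πd³), so d = (16T/(π τ_allow))^(1/3) = (16·470.1/(π·3.30×10^7))^(1/3) = 0.04171 m.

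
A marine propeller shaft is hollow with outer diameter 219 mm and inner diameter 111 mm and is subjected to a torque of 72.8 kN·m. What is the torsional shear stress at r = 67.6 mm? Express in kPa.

J = π(d_o⁴ − d_i⁴)/32 = π(0.219⁴ − 0.111⁴)/32 = 2.109×10^-4 m⁴.
Shear stress varies linearly with radius: τ = T·r/J = 72800 × 0.0676 / 2.109×10^-4 = 2.333×10^7 Pa.

23300 kPa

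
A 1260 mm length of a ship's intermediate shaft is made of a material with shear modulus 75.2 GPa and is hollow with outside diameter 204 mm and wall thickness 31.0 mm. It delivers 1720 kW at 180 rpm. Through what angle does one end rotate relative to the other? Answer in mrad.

11.8 mrad

ω = 2π·180/60 = 18.85 rad/s, so T = P/ω = 1720×10³ / 18.85 = 91250 N·m.
J = π(d_o⁴ − d_i⁴)/32 = π(0.204⁴ − 0.142⁴)/32 = 1.301×10^-4 m⁴.
θ = T·L/(G·J) = 91250 × 1.26 / (75.2×10⁹ × 1.301×10^-4) = 0.01175 rad.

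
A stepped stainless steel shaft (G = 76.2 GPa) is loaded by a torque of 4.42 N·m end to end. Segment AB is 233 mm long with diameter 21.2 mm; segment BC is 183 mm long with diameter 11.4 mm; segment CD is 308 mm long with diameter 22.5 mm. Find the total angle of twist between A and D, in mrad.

J_AB = π(0.0212)⁴/32 = 1.98×10^-8 m⁴; J_BC = π(0.0114)⁴/32 = 1.66×10^-9 m⁴; J_CD = π(0.0225)⁴/32 = 2.52×10^-8 m⁴.
θ = (T/G)·Σ L_i/J_i = (4.420/76.2×10⁹)·(0.233/1.98×10^-8 + 0.183/1.66×10^-9 + 0.308/2.52×10^-8) = 7.793×10^-3 rad.

7.79 mrad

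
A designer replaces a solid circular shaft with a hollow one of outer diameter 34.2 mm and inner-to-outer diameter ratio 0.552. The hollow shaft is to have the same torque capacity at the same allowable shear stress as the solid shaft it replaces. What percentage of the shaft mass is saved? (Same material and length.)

Equal τ_max and T ⇒ the solid shaft needs d_s³ = d_o³(1−k⁴), so d_s = 34.2·(1−0.552⁴)^(1/3) = 33.11 mm.
Area ratio A_h/A_s = d_o²(1−k²)/d_s² = (1−k²)/(1−k⁴)^(2/3) = 0.7420.
Mass saving = 1 − 0.7420 = 25.8 %.

25.8 %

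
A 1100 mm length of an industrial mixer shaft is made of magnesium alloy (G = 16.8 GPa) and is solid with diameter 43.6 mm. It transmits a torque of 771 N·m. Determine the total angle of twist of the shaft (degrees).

J = πd⁴/32 = π(0.0436)⁴/32 = 3.548×10^-7 m⁴.
θ = T·L/(G·J) = 771.0 × 1.10 / (16.8×10⁹ × 3.548×10^-7) = 0.1423 rad.

8.15°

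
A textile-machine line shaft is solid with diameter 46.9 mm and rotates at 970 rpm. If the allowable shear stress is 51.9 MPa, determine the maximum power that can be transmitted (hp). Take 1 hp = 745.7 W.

143 hp

J = πd⁴/32 = π(0.0469)⁴/32 = 4.750×10^-7 m⁴.
T_max = τ_allow·J/r = 5.19×10^7 × 4.750×10^-7 / 0.0234 = 1051 N·m.
ω = 2π·970/60 = 101.6 rad/s, so P_max = T_max·ω = 1.068×10^5 W.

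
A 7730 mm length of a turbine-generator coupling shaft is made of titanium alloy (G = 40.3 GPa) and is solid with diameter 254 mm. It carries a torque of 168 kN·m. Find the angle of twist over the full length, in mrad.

J = πd⁴/32 = π(0.254)⁴/32 = 4.086×10^-4 m⁴.
θ = T·L/(G·J) = 168000 × 7.73 / (40.3×10⁹ × 4.086×10^-4) = 0.07886 rad.

78.9 mrad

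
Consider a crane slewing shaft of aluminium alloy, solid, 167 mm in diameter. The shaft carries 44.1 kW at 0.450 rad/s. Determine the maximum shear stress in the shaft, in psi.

15500 psi

ω = 0.450 rad/s, so T = P/ω = 44.1×10³ / 0.4500 = 98000 N·m.
J = πd⁴/32 = π(0.167)⁴/32 = 7.636×10^-5 m⁴.
τ_max = T·r/J = 98000 × 0.0835 / 7.636×10^-5 = 1.072×10^8 Pa.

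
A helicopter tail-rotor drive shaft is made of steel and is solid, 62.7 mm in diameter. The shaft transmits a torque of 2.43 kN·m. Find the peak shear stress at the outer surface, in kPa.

J = πd⁴/32 = π(0.0627)⁴/32 = 1.517×10^-6 m⁴.
τ_max = T·r/J = 2430 × 0.0314 / 1.517×10^-6 = 5.021×10^7 Pa.

50200 kPa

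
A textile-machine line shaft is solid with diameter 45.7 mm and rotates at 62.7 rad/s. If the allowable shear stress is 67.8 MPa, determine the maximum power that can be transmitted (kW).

79.7 kW

J = πd⁴/32 = π(0.0457)⁴/32 = 4.282×10^-7 m⁴.
T_max = τ_allow·J/r = 6.78×10^7 × 4.282×10^-7 / 0.0229 = 1271 N·m.
ω = 62.7 rad/s, so P_max = T_max·ω = 7.967×10^4 W.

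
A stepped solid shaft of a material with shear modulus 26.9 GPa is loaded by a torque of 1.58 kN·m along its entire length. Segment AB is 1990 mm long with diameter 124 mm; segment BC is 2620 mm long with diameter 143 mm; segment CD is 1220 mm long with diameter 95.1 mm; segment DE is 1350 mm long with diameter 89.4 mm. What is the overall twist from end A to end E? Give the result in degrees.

J_AB = π(0.124)⁴/32 = 2.32×10^-5 m⁴; J_BC = π(0.143)⁴/32 = 4.11×10^-5 m⁴; J_CD = π(0.0951)⁴/32 = 8.03×10^-6 m⁴; J_DE = π(0.0894)⁴/32 = 6.27×10^-6 m⁴.
θ = (T/G)·Σ L_i/J_i = (1580/26.9×10⁹)·(1.99/2.32×10^-5 + 2.62/4.11×10^-5 + 1.22/8.03×10^-6 + 1.35/6.27×10^-6) = 0.03035 rad.

1.74°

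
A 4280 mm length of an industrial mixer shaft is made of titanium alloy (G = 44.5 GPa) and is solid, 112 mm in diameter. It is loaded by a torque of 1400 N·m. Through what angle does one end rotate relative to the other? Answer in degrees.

J = πd⁴/32 = π(0.112)⁴/32 = 1.545×10^-5 m⁴.
θ = T·L/(G·J) = 1400 × 4.28 / (44.5×10⁹ × 1.545×10^-5) = 8.716×10^-3 rad.

0.499°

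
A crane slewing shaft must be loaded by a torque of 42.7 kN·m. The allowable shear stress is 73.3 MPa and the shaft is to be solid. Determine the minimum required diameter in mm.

For a solid shaft τ_max = 16T/(πd³), so d = (16T/(π τ_allow))^(1/3) = (16·42700/(π·7.33×10^7))^(1/3) = 0.1437 m.

144 mm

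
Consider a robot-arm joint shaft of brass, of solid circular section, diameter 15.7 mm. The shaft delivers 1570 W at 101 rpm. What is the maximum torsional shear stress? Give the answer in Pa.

ω = 2π·101/60 = 10.58 rad/s, so T = P/ω = 1570 / 10.58 = 148.4 N·m.
J = πd⁴/32 = π(0.0157)⁴/32 = 5.965×10^-9 m⁴.
τ_max = T·r/J = 148.4 × 0.00785 / 5.965×10^-9 = 1.954×10^8 Pa.

1.95e8 Pa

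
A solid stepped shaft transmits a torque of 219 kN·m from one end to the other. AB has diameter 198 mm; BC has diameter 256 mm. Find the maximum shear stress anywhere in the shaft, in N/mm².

144 N/mm²

Under the same torque, τ_max = 16T/(πd³) is largest where d is smallest — segment AB (d = 198 mm).
τ_max = 16·219000/(π·(0.198)³) = 1.437×10^8 Pa.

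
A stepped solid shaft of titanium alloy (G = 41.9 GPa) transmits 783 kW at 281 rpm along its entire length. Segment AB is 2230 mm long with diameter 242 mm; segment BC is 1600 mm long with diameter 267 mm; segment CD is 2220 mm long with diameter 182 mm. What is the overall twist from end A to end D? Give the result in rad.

ω = 2π·281/60 = 29.43 rad/s, so T = P/ω = 783×10³ / 29.43 = 26610 N·m.
J_AB = π(0.242)⁴/32 = 3.37×10^-4 m⁴; J_BC = π(0.267)⁴/32 = 4.99×10^-4 m⁴; J_CD = π(0.182)⁴/32 = 1.08×10^-4 m⁴.
θ = (T/G)·Σ L_i/J_i = (26610/41.9×10⁹)·(2.23/3.37×10^-4 + 1.60/4.99×10^-4 + 2.22/1.08×10^-4) = 0.01933 rad.

0.0193 rad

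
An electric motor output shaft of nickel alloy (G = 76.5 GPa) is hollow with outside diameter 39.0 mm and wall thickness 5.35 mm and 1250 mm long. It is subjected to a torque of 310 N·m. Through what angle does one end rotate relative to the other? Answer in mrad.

J = π(d_o⁴ − d_i⁴)/32 = π(0.0390⁴ − 0.0283⁴)/32 = 1.641×10^-7 m⁴.
θ = T·L/(G·J) = 310.0 × 1.25 / (76.5×10⁹ × 1.641×10^-7) = 0.03086 rad.

30.9 mrad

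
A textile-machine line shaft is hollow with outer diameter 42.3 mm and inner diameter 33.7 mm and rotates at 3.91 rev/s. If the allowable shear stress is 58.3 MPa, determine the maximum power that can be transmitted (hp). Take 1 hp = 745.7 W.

J = π(d_o⁴ − d_i⁴)/32 = π(0.0423⁴ − 0.0337⁴)/32 = 1.877×10^-7 m⁴.
T_max = τ_allow·J/r = 5.83×10^7 × 1.877×10^-7 / 0.0211 = 517.4 N·m.
ω = 2π·3.91 = 24.57 rad/s, so P_max = T_max·ω = 1.271×10^4 W.

17.0 hp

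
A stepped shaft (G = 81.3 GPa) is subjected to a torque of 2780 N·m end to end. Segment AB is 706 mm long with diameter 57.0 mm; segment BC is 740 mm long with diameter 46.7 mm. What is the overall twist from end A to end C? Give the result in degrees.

4.44°

J_AB = π(0.0570)⁴/32 = 1.04×10^-6 m⁴; J_BC = π(0.0467)⁴/32 = 4.67×10^-7 m⁴.
θ = (T/G)·Σ L_i/J_i = (2780/81.3×10⁹)·(0.706/1.04×10^-6 + 0.740/4.67×10^-7) = 0.07748 rad.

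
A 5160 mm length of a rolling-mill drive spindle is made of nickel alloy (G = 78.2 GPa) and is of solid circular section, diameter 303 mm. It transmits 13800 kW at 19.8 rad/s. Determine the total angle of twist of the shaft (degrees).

ω = 19.8 rad/s, so T = P/ω = 13800×10³ / 19.80 = 697000 N·m.
J = πd⁴/32 = π(0.303)⁴/32 = 8.275×10^-4 m⁴.
θ = T·L/(G·J) = 697000 × 5.16 / (78.2×10⁹ × 8.275×10^-4) = 0.05558 rad.

3.18°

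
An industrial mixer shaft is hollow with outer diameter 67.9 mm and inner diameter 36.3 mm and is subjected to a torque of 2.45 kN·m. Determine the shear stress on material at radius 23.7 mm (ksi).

J = π(d_o⁴ − d_i⁴)/32 = π(0.0679⁴ − 0.0363⁴)/32 = 1.916×10^-6 m⁴.
Shear stress varies linearly with radius: τ = T·r/J = 2450 × 0.0237 / 1.916×10^-6 = 3.030×10^7 Pa.

4.39 ksi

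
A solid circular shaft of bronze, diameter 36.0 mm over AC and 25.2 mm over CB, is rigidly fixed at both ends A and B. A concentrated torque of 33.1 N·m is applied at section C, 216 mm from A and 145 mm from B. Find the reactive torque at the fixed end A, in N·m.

24.4 N·m

Compatibility: T_A·a/J_AC = T_B·b/J_CB with T_A + T_B = T₀.
J_AC = 1.65×10^-7 m⁴, J_CB = 3.96×10^-8 m⁴, so T_A = T₀·(J_AC/a)/((J_AC/a)+(J_CB/b)) = 24.38 N·m, T_B = 8.720 N·m.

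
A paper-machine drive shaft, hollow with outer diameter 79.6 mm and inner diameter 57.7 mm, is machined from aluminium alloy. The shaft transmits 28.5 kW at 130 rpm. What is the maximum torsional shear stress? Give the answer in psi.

4240 psi

ω = 2π·130/60 = 13.61 rad/s, so T = P/ω = 28.5×10³ / 13.61 = 2093 N·m.
J = π(d_o⁴ − d_i⁴)/32 = π(0.0796⁴ − 0.0577⁴)/32 = 2.853×10^-6 m⁴.
τ_max = T·r/J = 2093 × 0.0398 / 2.853×10^-6 = 2.920×10^7 Pa.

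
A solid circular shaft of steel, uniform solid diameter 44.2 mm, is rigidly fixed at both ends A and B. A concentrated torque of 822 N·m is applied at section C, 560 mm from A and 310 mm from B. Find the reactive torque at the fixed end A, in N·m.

With uniform GJ and both ends fixed, compatibility θ_AC = θ_CB gives T_A·a = T_B·b, together with T_A + T_B = T₀.
T_A = T₀·b/(a+b) = 822.0·310/870.0 = 292.9 N·m; T_B = 529.1 N·m.

293 N·m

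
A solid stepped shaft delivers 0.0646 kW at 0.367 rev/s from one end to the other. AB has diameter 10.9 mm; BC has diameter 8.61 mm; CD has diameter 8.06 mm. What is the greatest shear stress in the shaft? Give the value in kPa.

272000 kPa

ω = 2π·0.367 = 2.306 rad/s, so T = P/ω = 0.0646×10³ / 2.306 = 28.01 N·m.
Under the same torque, τ_max = 16T/(πd³) is largest where d is smallest — segment CD (d = 8.06 mm).
τ_max = 16·28.01/(π·(0.00806)³) = 2.725×10^8 Pa.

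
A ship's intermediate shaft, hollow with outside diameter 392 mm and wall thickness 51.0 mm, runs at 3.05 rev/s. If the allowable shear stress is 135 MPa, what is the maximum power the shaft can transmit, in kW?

21400 kW

J = π(d_o⁴ − d_i⁴)/32 = π(0.392⁴ − 0.290⁴)/32 = 1.624×10^-3 m⁴.
T_max = τ_allow·J/r = 1.35×10^8 × 1.624×10^-3 / 0.196 = 1.118e6 N·m.
ω = 2π·3.05 = 19.16 rad/s, so P_max = T_max·ω = 2.143×10^7 W.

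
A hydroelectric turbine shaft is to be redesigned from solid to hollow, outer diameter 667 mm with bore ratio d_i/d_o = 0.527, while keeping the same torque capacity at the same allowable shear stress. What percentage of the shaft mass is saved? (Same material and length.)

Equal τ_max and T ⇒ the solid shaft needs d_s³ = d_o³(1−k⁴), so d_s = 667·(1−0.527⁴)^(1/3) = 649.4 mm.
Area ratio A_h/A_s = d_o²(1−k²)/d_s² = (1−k²)/(1−k⁴)^(2/3) = 0.7620.
Mass saving = 1 − 0.7620 = 23.8 %.

23.8 %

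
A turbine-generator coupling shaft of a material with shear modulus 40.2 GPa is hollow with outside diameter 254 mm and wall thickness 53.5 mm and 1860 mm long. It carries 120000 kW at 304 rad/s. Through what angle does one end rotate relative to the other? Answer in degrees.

ω = 304 rad/s, so T = P/ω = 120000×10³ / 304.0 = 394700 N·m.
J = π(d_o⁴ − d_i⁴)/32 = π(0.254⁴ − 0.147⁴)/32 = 3.628×10^-4 m⁴.
θ = T·L/(G·J) = 394700 × 1.86 / (40.2×10⁹ × 3.628×10^-4) = 0.05034 rad.

2.88°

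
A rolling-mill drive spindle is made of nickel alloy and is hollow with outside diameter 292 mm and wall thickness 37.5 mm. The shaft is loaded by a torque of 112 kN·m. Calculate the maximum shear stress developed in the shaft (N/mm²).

J = π(d_o⁴ − d_i⁴)/32 = π(0.292⁴ − 0.217⁴)/32 = 4.960×10^-4 m⁴.
τ_max = T·r/J = 112000 × 0.146 / 4.960×10^-4 = 3.297×10^7 Pa.

33.0 N/mm²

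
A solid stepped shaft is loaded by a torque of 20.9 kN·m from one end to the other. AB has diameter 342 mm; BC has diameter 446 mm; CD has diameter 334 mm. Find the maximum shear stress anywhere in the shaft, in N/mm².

Under the same torque, τ_max = 16T/(πd³) is largest where d is smallest — segment CD (d = 334 mm).
τ_max = 16·20900/(π·(0.334)³) = 2.857×10^6 Pa.

2.86 N/mm²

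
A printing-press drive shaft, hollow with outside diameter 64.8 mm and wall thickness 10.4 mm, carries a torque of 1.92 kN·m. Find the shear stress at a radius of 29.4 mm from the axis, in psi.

J = π(d_o⁴ − d_i⁴)/32 = π(0.0648⁴ − 0.0440⁴)/32 = 1.363×10^-6 m⁴.
Shear stress varies linearly with radius: τ = T·r/J = 1920 × 0.0294 / 1.363×10^-6 = 4.141×10^7 Pa.

6010 psi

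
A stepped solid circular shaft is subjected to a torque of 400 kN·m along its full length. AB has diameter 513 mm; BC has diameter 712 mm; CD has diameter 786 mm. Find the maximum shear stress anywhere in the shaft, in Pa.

Under the same torque, τ_max = 16T/(πd³) is largest where d is smallest — segment AB (d = 513 mm).
τ_max = 16·400000/(π·(0.513)³) = 1.509×10^7 Pa.

1.51e7 Pa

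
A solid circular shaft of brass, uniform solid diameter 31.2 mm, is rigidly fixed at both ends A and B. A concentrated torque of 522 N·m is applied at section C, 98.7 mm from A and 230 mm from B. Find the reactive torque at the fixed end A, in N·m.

With uniform GJ and both ends fixed, compatibility θ_AC = θ_CB gives T_A·a = T_B·b, together with T_A + T_B = T₀.
T_A = T₀·b/(a+b) = 522.0·230/328.7 = 365.3 N·m; T_B = 156.7 N·m.

365 N·m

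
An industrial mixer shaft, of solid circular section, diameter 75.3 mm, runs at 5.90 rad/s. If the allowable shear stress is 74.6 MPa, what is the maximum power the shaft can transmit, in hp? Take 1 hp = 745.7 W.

J = πd⁴/32 = π(0.0753)⁴/32 = 3.156×10^-6 m⁴.
T_max = τ_allow·J/r = 7.46×10^7 × 3.156×10^-6 / 0.0376 = 6254 N·m.
ω = 5.90 rad/s, so P_max = T_max·ω = 3.690×10^4 W.

49.5 hp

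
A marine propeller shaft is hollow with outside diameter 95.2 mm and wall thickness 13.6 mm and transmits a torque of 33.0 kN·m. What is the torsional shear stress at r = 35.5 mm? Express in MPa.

196 MPa

J = π(d_o⁴ − d_i⁴)/32 = π(0.0952⁴ − 0.0680⁴)/32 = 5.965×10^-6 m⁴.
Shear stress varies linearly with radius: τ = T·r/J = 33000 × 0.0355 / 5.965×10^-6 = 1.964×10^8 Pa.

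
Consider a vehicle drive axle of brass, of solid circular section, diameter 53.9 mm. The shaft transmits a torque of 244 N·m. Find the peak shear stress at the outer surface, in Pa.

J = πd⁴/32 = π(0.0539)⁴/32 = 8.286×10^-7 m⁴.
τ_max = T·r/J = 244.0 × 0.0269 / 8.286×10^-7 = 7.936×10^6 Pa.

7.94e6 Pa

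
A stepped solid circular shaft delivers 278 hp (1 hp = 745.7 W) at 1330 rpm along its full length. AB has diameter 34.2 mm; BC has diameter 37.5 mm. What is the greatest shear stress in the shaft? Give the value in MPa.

ω = 2π·1330/60 = 139.3 rad/s, so T = P/ω = 278×745.7 / 139.3 = 1488 N·m.
Under the same torque, τ_max = 16T/(πd³) is largest where d is smallest — segment AB (d = 34.2 mm).
τ_max = 16·1488/(π·(0.0342)³) = 1.895×10^8 Pa.

190 MPa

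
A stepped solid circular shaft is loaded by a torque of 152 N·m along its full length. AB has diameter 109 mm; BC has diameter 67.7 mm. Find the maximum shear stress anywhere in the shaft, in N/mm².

2.49 N/mm²

Under the same torque, τ_max = 16T/(πd³) is largest where d is smallest — segment BC (d = 67.7 mm).
τ_max = 16·152.0/(π·(0.0677)³) = 2.495×10^6 Pa.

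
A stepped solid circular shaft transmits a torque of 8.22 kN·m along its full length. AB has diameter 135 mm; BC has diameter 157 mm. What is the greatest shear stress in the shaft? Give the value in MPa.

17.0 MPa

Under the same torque, τ_max = 16T/(πd³) is largest where d is smallest — segment AB (d = 135 mm).
τ_max = 16·8220/(π·(0.135)³) = 1.702×10^7 Pa.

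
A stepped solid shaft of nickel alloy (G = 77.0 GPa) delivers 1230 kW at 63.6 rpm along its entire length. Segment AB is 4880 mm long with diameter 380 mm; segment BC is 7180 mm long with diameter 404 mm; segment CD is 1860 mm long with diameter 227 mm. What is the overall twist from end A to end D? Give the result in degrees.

ω = 2π·63.6/60 = 6.660 rad/s, so T = P/ω = 1230×10³ / 6.660 = 184700 N·m.
J_AB = π(0.380)⁴/32 = 2.05×10^-3 m⁴; J_BC = π(0.404)⁴/32 = 2.62×10^-3 m⁴; J_CD = π(0.227)⁴/32 = 2.61×10^-4 m⁴.
θ = (T/G)·Σ L_i/J_i = (184700/77.0×10⁹)·(4.88/2.05×10^-3 + 7.18/2.62×10^-3 + 1.86/2.61×10^-4) = 0.02942 rad.

1.69°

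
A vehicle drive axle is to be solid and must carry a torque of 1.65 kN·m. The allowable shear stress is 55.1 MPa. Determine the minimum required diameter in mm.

53.4 mm

For a solid shaft τ_max = 16T/(πd³), so d = (16T/(π τ_allow))^(1/3) = (16·1650/(π·5.51×10^7))^(1/3) = 0.05343 m.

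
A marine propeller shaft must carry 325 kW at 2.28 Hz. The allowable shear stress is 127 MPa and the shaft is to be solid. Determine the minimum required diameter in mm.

ω = 2π·2.28 = 14.33 rad/s, so T = P/ω = 325×10³ / 14.33 = 22690 N·m.
For a solid shaft τ_max = 16T/(πd³), so d = (16T/(π τ_allow))^(1/3) = (16·22690/(π·1.27×10^8))^(1/3) = 0.09690 m.

96.9 mm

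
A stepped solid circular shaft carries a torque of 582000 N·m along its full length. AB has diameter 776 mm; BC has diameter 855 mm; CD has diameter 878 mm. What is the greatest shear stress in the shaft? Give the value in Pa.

6.34e6 Pa

Under the same torque, τ_max = 16T/(πd³) is largest where d is smallest — segment AB (d = 776 mm).
τ_max = 16·582000/(π·(0.776)³) = 6.343×10^6 Pa.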